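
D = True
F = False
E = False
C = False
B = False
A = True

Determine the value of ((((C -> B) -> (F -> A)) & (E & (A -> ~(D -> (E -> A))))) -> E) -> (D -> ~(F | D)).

C -> B = False -> False = True
F -> A = False -> True = True
(C -> B) -> (F -> A) = True -> True = True
E -> A = False -> True = True
D -> (E -> A) = True -> True = True
~(D -> (E -> A)) = ~True = False
A -> ~(D -> (E -> A)) = True -> False = False
E & (A -> ~(D -> (E -> A))) = False & False = False
((C -> B) -> (F -> A)) & (E & (A -> ~(D -> (E -> A)))) = True & False = False
(((C -> B) -> (F -> A)) & (E & (A -> ~(D -> (E -> A))))) -> E = False -> False = True
F | D = False | True = True
~(F | D) = ~True = False
D -> ~(F | D) = True -> False = False
((((C -> B) -> (F -> A)) & (E & (A -> ~(D -> (E -> A))))) -> E) -> (D -> ~(F | D)) = True -> False = False

False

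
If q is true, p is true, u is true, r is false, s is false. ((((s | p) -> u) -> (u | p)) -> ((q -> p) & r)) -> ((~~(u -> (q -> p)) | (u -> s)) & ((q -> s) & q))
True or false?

1

s | p = 0 | 1 = 1
(s | p) -> u = 1 -> 1 = 1
u | p = 1 | 1 = 1
((s | p) -> u) -> (u | p) = 1 -> 1 = 1
q -> p = 1 -> 1 = 1
(q -> p) & r = 1 & 0 = 0
(((s | p) -> u) -> (u | p)) -> ((q -> p) & r) = 1 -> 0 = 0
q -> p = 1 -> 1 = 1
u -> (q -> p) = 1 -> 1 = 1
~(u -> (q -> p)) = ~1 = 0
~~(u -> (q -> p)) = ~0 = 1
u -> s = 1 -> 0 = 0
~~(u -> (q -> p)) | (u -> s) = 1 | 0 = 1
q -> s = 1 -> 0 = 0
(q -> s) & q = 0 & 1 = 0
(~~(u -> (q -> p)) | (u -> s)) & ((q -> s) & q) = 1 & 0 = 0
((((s | p) -> u) -> (u | p)) -> ((q -> p) & r)) -> ((~~(u -> (q -> p)) | (u -> s)) & ((q -> s) & q)) = 0 -> 0 = 1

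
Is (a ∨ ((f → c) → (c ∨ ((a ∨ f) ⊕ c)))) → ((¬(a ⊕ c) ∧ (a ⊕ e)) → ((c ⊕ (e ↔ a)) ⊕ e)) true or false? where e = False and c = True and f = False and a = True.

f → c = False → True = True
a ∨ f = True ∨ False = True
(a ∨ f) ⊕ c = True ⊕ True = False
c ∨ ((a ∨ f) ⊕ c) = True ∨ False = True
(f → c) → (c ∨ ((a ∨ f) ⊕ c)) = True → True = True
a ∨ ((f → c) → (c ∨ ((a ∨ f) ⊕ c))) = True ∨ True = True
a ⊕ c = True ⊕ True = False
¬(a ⊕ c) = ¬False = True
a ⊕ e = True ⊕ False = True
¬(a ⊕ c) ∧ (a ⊕ e) = True ∧ True = True
e ↔ a = False ↔ True = False
c ⊕ (e ↔ a) = True ⊕ False = True
(c ⊕ (e ↔ a)) ⊕ e = True ⊕ False = True
(¬(a ⊕ c) ∧ (a ⊕ e)) → ((c ⊕ (e ↔ a)) ⊕ e) = True → True = True
(a ∨ ((f → c) → (c ∨ ((a ∨ f) ⊕ c)))) → ((¬(a ⊕ c) ∧ (a ⊕ e)) → ((c ⊕ (e ↔ a)) ⊕ e)) = True → True = True

True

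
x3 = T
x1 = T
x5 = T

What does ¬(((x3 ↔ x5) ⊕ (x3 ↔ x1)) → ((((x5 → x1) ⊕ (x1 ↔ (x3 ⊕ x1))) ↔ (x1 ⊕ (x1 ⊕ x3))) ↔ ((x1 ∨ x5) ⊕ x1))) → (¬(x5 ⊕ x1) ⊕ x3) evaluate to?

Substituting x3=T, x1=T, x5=T:
x3 ↔ x5 = T ↔ T = T
x3 ↔ x1 = T ↔ T = T
(x3 ↔ x5) ⊕ (x3 ↔ x1) = T ⊕ T = F
x5 → x1 = T → T = T
x3 ⊕ x1 = T ⊕ T = F
x1 ↔ (x3 ⊕ x1) = T ↔ F = F
(x5 → x1) ⊕ (x1 ↔ (x3 ⊕ x1)) = T ⊕ F = T
x1 ⊕ x3 = T ⊕ T = F
x1 ⊕ (x1 ⊕ x3) = T ⊕ F = T
((x5 → x1) ⊕ (x1 ↔ (x3 ⊕ x1))) ↔ (x1 ⊕ (x1 ⊕ x3)) = T ↔ T = T
x1 ∨ x5 = T ∨ T = T
(x1 ∨ x5) ⊕ x1 = T ⊕ T = F
(((x5 → x1) ⊕ (x1 ↔ (x3 ⊕ x1))) ↔ (x1 ⊕ (x1 ⊕ x3))) ↔ ((x1 ∨ x5) ⊕ x1) = T ↔ F = F
((x3 ↔ x5) ⊕ (x3 ↔ x1)) → ((((x5 → x1) ⊕ (x1 ↔ (x3 ⊕ x1))) ↔ (x1 ⊕ (x1 ⊕ x3))) ↔ ((x1 ∨ x5) ⊕ x1)) = F → F = T
¬(((x3 ↔ x5) ⊕ (x3 ↔ x1)) → ((((x5 → x1) ⊕ (x1 ↔ (x3 ⊕ x1))) ↔ (x1 ⊕ (x1 ⊕ x3))) ↔ ((x1 ∨ x5) ⊕ x1))) = ¬T = F
x5 ⊕ x1 = T ⊕ T = F
¬(x5 ⊕ x1) = ¬F = T
¬(x5 ⊕ x1) ⊕ x3 = T ⊕ T = F
¬(((x3 ↔ x5) ⊕ (x3 ↔ x1)) → ((((x5 → x1) ⊕ (x1 ↔ (x3 ⊕ x1))) ↔ (x1 ⊕ (x1 ⊕ x3))) ↔ ((x1 ∨ x5) ⊕ x1))) → (¬(x5 ⊕ x1) ⊕ x3) = F → F = T

T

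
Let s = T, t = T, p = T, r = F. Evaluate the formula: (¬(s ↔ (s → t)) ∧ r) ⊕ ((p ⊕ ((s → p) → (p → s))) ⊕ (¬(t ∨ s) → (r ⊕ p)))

T

s → t = T → T = T
s ↔ (s → t) = T ↔ T = T
¬(s ↔ (s → t)) = ¬T = F
¬(s ↔ (s → t)) ∧ r = F ∧ F = F
s → p = T → T = T
p → s = T → T = T
(s → p) → (p → s) = T → T = T
p ⊕ ((s → p) → (p → s)) = T ⊕ T = F
t ∨ s = T ∨ T = T
¬(t ∨ s) = ¬T = F
r ⊕ p = F ⊕ T = T
¬(t ∨ s) → (r ⊕ p) = F → T = T
(p ⊕ ((s → p) → (p → s))) ⊕ (¬(t ∨ s) → (r ⊕ p)) = F ⊕ T = T
(¬(s ↔ (s → t)) ∧ r) ⊕ ((p ⊕ ((s → p) → (p → s))) ⊕ (¬(t ∨ s) → (r ⊕ p))) = F ⊕ T = T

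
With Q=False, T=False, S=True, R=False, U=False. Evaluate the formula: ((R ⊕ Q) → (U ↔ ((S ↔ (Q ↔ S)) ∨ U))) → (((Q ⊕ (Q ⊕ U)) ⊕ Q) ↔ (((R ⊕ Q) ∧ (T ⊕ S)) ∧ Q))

True

R ⊕ Q = False ⊕ False = False
Q ↔ S = False ↔ True = False
S ↔ (Q ↔ S) = True ↔ False = False
(S ↔ (Q ↔ S)) ∨ U = False ∨ False = False
U ↔ ((S ↔ (Q ↔ S)) ∨ U) = False ↔ False = True
(R ⊕ Q) → (U ↔ ((S ↔ (Q ↔ S)) ∨ U)) = False → True = True
Q ⊕ U = False ⊕ False = False
Q ⊕ (Q ⊕ U) = False ⊕ False = False
(Q ⊕ (Q ⊕ U)) ⊕ Q = False ⊕ False = False
R ⊕ Q = False ⊕ False = False
T ⊕ S = False ⊕ True = True
(R ⊕ Q) ∧ (T ⊕ S) = False ∧ True = False
((R ⊕ Q) ∧ (T ⊕ S)) ∧ Q = False ∧ False = False
((Q ⊕ (Q ⊕ U)) ⊕ Q) ↔ (((R ⊕ Q) ∧ (T ⊕ S)) ∧ Q) = False ↔ False = True
((R ⊕ Q) → (U ↔ ((S ↔ (Q ↔ S)) ∨ U))) → (((Q ⊕ (Q ⊕ U)) ⊕ Q) ↔ (((R ⊕ Q) ∧ (T ⊕ S)) ∧ Q)) = True → True = True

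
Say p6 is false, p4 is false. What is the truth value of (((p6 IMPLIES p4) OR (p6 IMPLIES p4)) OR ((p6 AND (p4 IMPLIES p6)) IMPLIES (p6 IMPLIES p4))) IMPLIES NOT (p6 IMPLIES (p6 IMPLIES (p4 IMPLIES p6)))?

F

p6 IMPLIES p4 = F IMPLIES F = T
p6 IMPLIES p4 = F IMPLIES F = T
(p6 IMPLIES p4) OR (p6 IMPLIES p4) = T OR T = T
p4 IMPLIES p6 = F IMPLIES F = T
p6 AND (p4 IMPLIES p6) = F AND T = F
p6 IMPLIES p4 = F IMPLIES F = T
(p6 AND (p4 IMPLIES p6)) IMPLIES (p6 IMPLIES p4) = F IMPLIES T = T
((p6 IMPLIES p4) OR (p6 IMPLIES p4)) OR ((p6 AND (p4 IMPLIES p6)) IMPLIES (p6 IMPLIES p4)) = T OR T = T
p4 IMPLIES p6 = F IMPLIES F = T
p6 IMPLIES (p4 IMPLIES p6) = F IMPLIES T = T
p6 IMPLIES (p6 IMPLIES (p4 IMPLIES p6)) = F IMPLIES T = T
NOT (p6 IMPLIES (p6 IMPLIES (p4 IMPLIES p6))) = NOT T = F
(((p6 IMPLIES p4) OR (p6 IMPLIES p4)) OR ((p6 AND (p4 IMPLIES p6)) IMPLIES (p6 IMPLIES p4))) IMPLIES NOT (p6 IMPLIES (p6 IMPLIES (p4 IMPLIES p6))) = T IMPLIES F = F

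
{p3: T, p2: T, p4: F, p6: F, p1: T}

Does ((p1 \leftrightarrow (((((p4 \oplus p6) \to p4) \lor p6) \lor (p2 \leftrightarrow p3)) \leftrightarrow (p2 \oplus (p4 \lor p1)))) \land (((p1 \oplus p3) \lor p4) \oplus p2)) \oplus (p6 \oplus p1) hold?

p4 \oplus p6 = F \oplus F = F
(p4 \oplus p6) \to p4 = F \to F = T
((p4 \oplus p6) \to p4) \lor p6 = T \lor F = T
p2 \leftrightarrow p3 = T \leftrightarrow T = T
(((p4 \oplus p6) \to p4) \lor p6) \lor (p2 \leftrightarrow p3) = T \lor T = T
p4 \lor p1 = F \lor T = T
p2 \oplus (p4 \lor p1) = T \oplus T = F
((((p4 \oplus p6) \to p4) \lor p6) \lor (p2 \leftrightarrow p3)) \leftrightarrow (p2 \oplus (p4 \lor p1)) = T \leftrightarrow F = F
p1 \leftrightarrow (((((p4 \oplus p6) \to p4) \lor p6) \lor (p2 \leftrightarrow p3)) \leftrightarrow (p2 \oplus (p4 \lor p1))) = T \leftrightarrow F = F
p1 \oplus p3 = T \oplus T = F
(p1 \oplus p3) \lor p4 = F \lor F = F
((p1 \oplus p3) \lor p4) \oplus p2 = F \oplus T = T
(p1 \leftrightarrow (((((p4 \oplus p6) \to p4) \lor p6) \lor (p2 \leftrightarrow p3)) \leftrightarrow (p2 \oplus (p4 \lor p1)))) \land (((p1 \oplus p3) \lor p4) \oplus p2) = F \land T = F
p6 \oplus p1 = F \oplus T = T
((p1 \leftrightarrow (((((p4 \oplus p6) \to p4) \lor p6) \lor (p2 \leftrightarrow p3)) \leftrightarrow (p2 \oplus (p4 \lor p1)))) \land (((p1 \oplus p3) \lor p4) \oplus p2)) \oplus (p6 \oplus p1) = F \oplus T = T

T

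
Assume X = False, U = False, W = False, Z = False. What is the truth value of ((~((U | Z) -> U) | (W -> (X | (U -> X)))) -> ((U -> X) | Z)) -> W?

Substituting X=False, U=False, W=False, Z=False:
U | Z = False | False = False
(U | Z) -> U = False -> False = True
~((U | Z) -> U) = ~True = False
U -> X = False -> False = True
X | (U -> X) = False | True = True
W -> (X | (U -> X)) = False -> True = True
~((U | Z) -> U) | (W -> (X | (U -> X))) = False | True = True
U -> X = False -> False = True
(U -> X) | Z = True | False = True
(~((U | Z) -> U) | (W -> (X | (U -> X)))) -> ((U -> X) | Z) = True -> True = True
((~((U | Z) -> U) | (W -> (X | (U -> X)))) -> ((U -> X) | Z)) -> W = True -> False = False

False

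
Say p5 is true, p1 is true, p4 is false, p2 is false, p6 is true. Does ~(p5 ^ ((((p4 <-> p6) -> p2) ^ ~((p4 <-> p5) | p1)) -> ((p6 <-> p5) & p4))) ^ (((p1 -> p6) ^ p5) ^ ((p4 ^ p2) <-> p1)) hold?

False

p4 <-> p6 = False <-> True = False
(p4 <-> p6) -> p2 = False -> False = True
p4 <-> p5 = False <-> True = False
(p4 <-> p5) | p1 = False | True = True
~((p4 <-> p5) | p1) = ~True = False
((p4 <-> p6) -> p2) ^ ~((p4 <-> p5) | p1) = True ^ False = True
p6 <-> p5 = True <-> True = True
(p6 <-> p5) & p4 = True & False = False
(((p4 <-> p6) -> p2) ^ ~((p4 <-> p5) | p1)) -> ((p6 <-> p5) & p4) = True -> False = False
p5 ^ ((((p4 <-> p6) -> p2) ^ ~((p4 <-> p5) | p1)) -> ((p6 <-> p5) & p4)) = True ^ False = True
~(p5 ^ ((((p4 <-> p6) -> p2) ^ ~((p4 <-> p5) | p1)) -> ((p6 <-> p5) & p4))) = ~True = False
p1 -> p6 = True -> True = True
(p1 -> p6) ^ p5 = True ^ True = False
p4 ^ p2 = False ^ False = False
(p4 ^ p2) <-> p1 = False <-> True = False
((p1 -> p6) ^ p5) ^ ((p4 ^ p2) <-> p1) = False ^ False = False
~(p5 ^ ((((p4 <-> p6) -> p2) ^ ~((p4 <-> p5) | p1)) -> ((p6 <-> p5) & p4))) ^ (((p1 -> p6) ^ p5) ^ ((p4 ^ p2) <-> p1)) = False ^ False = False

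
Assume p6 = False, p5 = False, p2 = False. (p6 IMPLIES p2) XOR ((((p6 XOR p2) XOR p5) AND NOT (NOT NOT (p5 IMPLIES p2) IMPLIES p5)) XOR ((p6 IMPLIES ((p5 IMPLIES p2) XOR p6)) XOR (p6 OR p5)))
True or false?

False

p6 IMPLIES p2 = False IMPLIES False = True
p6 XOR p2 = False XOR False = False
(p6 XOR p2) XOR p5 = False XOR False = False
p5 IMPLIES p2 = False IMPLIES False = True
NOT (p5 IMPLIES p2) = NOT True = False
NOT NOT (p5 IMPLIES p2) = NOT False = True
NOT NOT (p5 IMPLIES p2) IMPLIES p5 = True IMPLIES False = False
NOT (NOT NOT (p5 IMPLIES p2) IMPLIES p5) = NOT False = True
((p6 XOR p2) XOR p5) AND NOT (NOT NOT (p5 IMPLIES p2) IMPLIES p5) = False AND True = False
p5 IMPLIES p2 = False IMPLIES False = True
(p5 IMPLIES p2) XOR p6 = True XOR False = True
p6 IMPLIES ((p5 IMPLIES p2) XOR p6) = False IMPLIES True = True
p6 OR p5 = False OR False = False
(p6 IMPLIES ((p5 IMPLIES p2) XOR p6)) XOR (p6 OR p5) = True XOR False = True
(((p6 XOR p2) XOR p5) AND NOT (NOT NOT (p5 IMPLIES p2) IMPLIES p5)) XOR ((p6 IMPLIES ((p5 IMPLIES p2) XOR p6)) XOR (p6 OR p5)) = False XOR True = True
(p6 IMPLIES p2) XOR ((((p6 XOR p2) XOR p5) AND NOT (NOT NOT (p5 IMPLIES p2) IMPLIES p5)) XOR ((p6 IMPLIES ((p5 IMPLIES p2) XOR p6)) XOR (p6 OR p5))) = True XOR True = False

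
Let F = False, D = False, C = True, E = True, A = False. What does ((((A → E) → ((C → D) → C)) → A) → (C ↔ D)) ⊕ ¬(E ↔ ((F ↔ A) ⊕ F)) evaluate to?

True

A → E = False → True = True
C → D = True → False = False
(C → D) → C = False → True = True
(A → E) → ((C → D) → C) = True → True = True
((A → E) → ((C → D) → C)) → A = True → False = False
C ↔ D = True ↔ False = False
(((A → E) → ((C → D) → C)) → A) → (C ↔ D) = False → False = True
F ↔ A = False ↔ False = True
(F ↔ A) ⊕ F = True ⊕ False = True
E ↔ ((F ↔ A) ⊕ F) = True ↔ True = True
¬(E ↔ ((F ↔ A) ⊕ F)) = ¬True = False
((((A → E) → ((C → D) → C)) → A) → (C ↔ D)) ⊕ ¬(E ↔ ((F ↔ A) ⊕ F)) = True ⊕ False = True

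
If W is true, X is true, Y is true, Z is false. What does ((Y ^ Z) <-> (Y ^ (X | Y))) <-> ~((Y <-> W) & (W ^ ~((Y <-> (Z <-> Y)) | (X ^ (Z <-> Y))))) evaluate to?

Substituting W=True, X=True, Y=True, Z=False:
Y ^ Z = True ^ False = True
X | Y = True | True = True
Y ^ (X | Y) = True ^ True = False
(Y ^ Z) <-> (Y ^ (X | Y)) = True <-> False = False
Y <-> W = True <-> True = True
Z <-> Y = False <-> True = False
Y <-> (Z <-> Y) = True <-> False = False
Z <-> Y = False <-> True = False
X ^ (Z <-> Y) = True ^ False = True
(Y <-> (Z <-> Y)) | (X ^ (Z <-> Y)) = False | True = True
~((Y <-> (Z <-> Y)) | (X ^ (Z <-> Y))) = ~True = False
W ^ ~((Y <-> (Z <-> Y)) | (X ^ (Z <-> Y))) = True ^ False = True
(Y <-> W) & (W ^ ~((Y <-> (Z <-> Y)) | (X ^ (Z <-> Y)))) = True & True = True
~((Y <-> W) & (W ^ ~((Y <-> (Z <-> Y)) | (X ^ (Z <-> Y))))) = ~True = False
((Y ^ Z) <-> (Y ^ (X | Y))) <-> ~((Y <-> W) & (W ^ ~((Y <-> (Z <-> Y)) | (X ^ (Z <-> Y))))) = False <-> False = True

True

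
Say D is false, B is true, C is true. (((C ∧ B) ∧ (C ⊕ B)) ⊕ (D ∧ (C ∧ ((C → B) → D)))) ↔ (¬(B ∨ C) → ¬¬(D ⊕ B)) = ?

C ∧ B = True ∧ True = True
C ⊕ B = True ⊕ True = False
(C ∧ B) ∧ (C ⊕ B) = True ∧ False = False
C → B = True → True = True
(C → B) → D = True → False = False
C ∧ ((C → B) → D) = True ∧ False = False
D ∧ (C ∧ ((C → B) → D)) = False ∧ False = False
((C ∧ B) ∧ (C ⊕ B)) ⊕ (D ∧ (C ∧ ((C → B) → D))) = False ⊕ False = False
B ∨ C = True ∨ True = True
¬(B ∨ C) = ¬True = False
D ⊕ B = False ⊕ True = True
¬(D ⊕ B) = ¬True = False
¬¬(D ⊕ B) = ¬False = True
¬(B ∨ C) → ¬¬(D ⊕ B) = False → True = True
(((C ∧ B) ∧ (C ⊕ B)) ⊕ (D ∧ (C ∧ ((C → B) → D)))) ↔ (¬(B ∨ C) → ¬¬(D ⊕ B)) = False ↔ True = False

False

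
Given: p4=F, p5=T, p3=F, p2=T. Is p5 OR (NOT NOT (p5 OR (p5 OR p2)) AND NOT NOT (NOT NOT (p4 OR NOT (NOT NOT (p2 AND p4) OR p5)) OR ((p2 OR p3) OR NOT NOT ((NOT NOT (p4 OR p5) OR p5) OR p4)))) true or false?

Substituting p4=F, p5=T, p3=F, p2=T:
p5 OR p2 = T OR T = T
p5 OR (p5 OR p2) = T OR T = T
NOT (p5 OR (p5 OR p2)) = NOT T = F
NOT NOT (p5 OR (p5 OR p2)) = NOT F = T
p2 AND p4 = T AND F = F
NOT (p2 AND p4) = NOT F = T
NOT NOT (p2 AND p4) = NOT T = F
NOT NOT (p2 AND p4) OR p5 = F OR T = T
NOT (NOT NOT (p2 AND p4) OR p5) = NOT T = F
p4 OR NOT (NOT NOT (p2 AND p4) OR p5) = F OR F = F
NOT (p4 OR NOT (NOT NOT (p2 AND p4) OR p5)) = NOT F = T
NOT NOT (p4 OR NOT (NOT NOT (p2 AND p4) OR p5)) = NOT T = F
p2 OR p3 = T OR F = T
p4 OR p5 = F OR T = T
NOT (p4 OR p5) = NOT T = F
NOT NOT (p4 OR p5) = NOT F = T
NOT NOT (p4 OR p5) OR p5 = T OR T = T
(NOT NOT (p4 OR p5) OR p5) OR p4 = T OR F = T
NOT ((NOT NOT (p4 OR p5) OR p5) OR p4) = NOT T = F
NOT NOT ((NOT NOT (p4 OR p5) OR p5) OR p4) = NOT F = T
(p2 OR p3) OR NOT NOT ((NOT NOT (p4 OR p5) OR p5) OR p4) = T OR T = T
NOT NOT (p4 OR NOT (NOT NOT (p2 AND p4) OR p5)) OR ((p2 OR p3) OR NOT NOT ((NOT NOT (p4 OR p5) OR p5) OR p4)) = F OR T = T
NOT (NOT NOT (p4 OR NOT (NOT NOT (p2 AND p4) OR p5)) OR ((p2 OR p3) OR NOT NOT ((NOT NOT (p4 OR p5) OR p5) OR p4))) = NOT T = F
NOT NOT (NOT NOT (p4 OR NOT (NOT NOT (p2 AND p4) OR p5)) OR ((p2 OR p3) OR NOT NOT ((NOT NOT (p4 OR p5) OR p5) OR p4))) = NOT F = T
NOT NOT (p5 OR (p5 OR p2)) AND NOT NOT (NOT NOT (p4 OR NOT (NOT NOT (p2 AND p4) OR p5)) OR ((p2 OR p3) OR NOT NOT ((NOT NOT (p4 OR p5) OR p5) OR p4))) = T AND T = T
p5 OR (NOT NOT (p5 OR (p5 OR p2)) AND NOT NOT (NOT NOT (p4 OR NOT (NOT NOT (p2 AND p4) OR p5)) OR ((p2 OR p3) OR NOT NOT ((NOT NOT (p4 OR p5) OR p5) OR p4)))) = T OR T = T

T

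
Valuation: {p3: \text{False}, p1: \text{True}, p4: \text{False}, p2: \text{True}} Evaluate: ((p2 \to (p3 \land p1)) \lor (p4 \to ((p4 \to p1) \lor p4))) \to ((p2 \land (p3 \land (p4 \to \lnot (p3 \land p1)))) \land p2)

p3 \land p1 = \text{False} \land \text{True} = \text{False}
p2 \to (p3 \land p1) = \text{True} \to \text{False} = \text{False}
p4 \to p1 = \text{False} \to \text{True} = \text{True}
(p4 \to p1) \lor p4 = \text{True} \lor \text{False} = \text{True}
p4 \to ((p4 \to p1) \lor p4) = \text{False} \to \text{True} = \text{True}
(p2 \to (p3 \land p1)) \lor (p4 \to ((p4 \to p1) \lor p4)) = \text{False} \lor \text{True} = \text{True}
p3 \land p1 = \text{False} \land \text{True} = \text{False}
\lnot (p3 \land p1) = \lnot \text{False} = \text{True}
p4 \to \lnot (p3 \land p1) = \text{False} \to \text{True} = \text{True}
p3 \land (p4 \to \lnot (p3 \land p1)) = \text{False} \land \text{True} = \text{False}
p2 \land (p3 \land (p4 \to \lnot (p3 \land p1))) = \text{True} \land \text{False} = \text{False}
(p2 \land (p3 \land (p4 \to \lnot (p3 \land p1)))) \land p2 = \text{False} \land \text{True} = \text{False}
((p2 \to (p3 \land p1)) \lor (p4 \to ((p4 \to p1) \lor p4))) \to ((p2 \land (p3 \land (p4 \to \lnot (p3 \land p1)))) \land p2) = \text{True} \to \text{False} = \text{False}

\text{False}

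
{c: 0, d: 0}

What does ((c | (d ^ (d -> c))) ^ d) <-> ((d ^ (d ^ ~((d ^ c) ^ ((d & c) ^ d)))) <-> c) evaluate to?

d -> c = 0 -> 0 = 1
d ^ (d -> c) = 0 ^ 1 = 1
c | (d ^ (d -> c)) = 0 | 1 = 1
(c | (d ^ (d -> c))) ^ d = 1 ^ 0 = 1
d ^ c = 0 ^ 0 = 0
d & c = 0 & 0 = 0
(d & c) ^ d = 0 ^ 0 = 0
(d ^ c) ^ ((d & c) ^ d) = 0 ^ 0 = 0
~((d ^ c) ^ ((d & c) ^ d)) = ~0 = 1
d ^ ~((d ^ c) ^ ((d & c) ^ d)) = 0 ^ 1 = 1
d ^ (d ^ ~((d ^ c) ^ ((d & c) ^ d))) = 0 ^ 1 = 1
(d ^ (d ^ ~((d ^ c) ^ ((d & c) ^ d)))) <-> c = 1 <-> 0 = 0
((c | (d ^ (d -> c))) ^ d) <-> ((d ^ (d ^ ~((d ^ c) ^ ((d & c) ^ d)))) <-> c) = 1 <-> 0 = 0

0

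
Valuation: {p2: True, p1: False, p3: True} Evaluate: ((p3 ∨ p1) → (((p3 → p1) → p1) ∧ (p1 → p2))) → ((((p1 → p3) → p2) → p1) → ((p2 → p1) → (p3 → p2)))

p3 ∨ p1 = True ∨ False = True
p3 → p1 = True → False = False
(p3 → p1) → p1 = False → False = True
p1 → p2 = False → True = True
((p3 → p1) → p1) ∧ (p1 → p2) = True ∧ True = True
(p3 ∨ p1) → (((p3 → p1) → p1) ∧ (p1 → p2)) = True → True = True
p1 → p3 = False → True = True
(p1 → p3) → p2 = True → True = True
((p1 → p3) → p2) → p1 = True → False = False
p2 → p1 = True → False = False
p3 → p2 = True → True = True
(p2 → p1) → (p3 → p2) = False → True = True
(((p1 → p3) → p2) → p1) → ((p2 → p1) → (p3 → p2)) = False → True = True
((p3 ∨ p1) → (((p3 → p1) → p1) ∧ (p1 → p2))) → ((((p1 → p3) → p2) → p1) → ((p2 → p1) → (p3 → p2))) = True → True = True

True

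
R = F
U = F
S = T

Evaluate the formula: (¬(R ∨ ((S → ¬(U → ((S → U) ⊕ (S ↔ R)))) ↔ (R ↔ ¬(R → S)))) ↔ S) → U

S → U = T → F = F
S ↔ R = T ↔ F = F
(S → U) ⊕ (S ↔ R) = F ⊕ F = F
U → ((S → U) ⊕ (S ↔ R)) = F → F = T
¬(U → ((S → U) ⊕ (S ↔ R))) = ¬T = F
S → ¬(U → ((S → U) ⊕ (S ↔ R))) = T → F = F
R → S = F → T = T
¬(R → S) = ¬T = F
R ↔ ¬(R → S) = F ↔ F = T
(S → ¬(U → ((S → U) ⊕ (S ↔ R)))) ↔ (R ↔ ¬(R → S)) = F ↔ T = F
R ∨ ((S → ¬(U → ((S → U) ⊕ (S ↔ R)))) ↔ (R ↔ ¬(R → S))) = F ∨ F = F
¬(R ∨ ((S → ¬(U → ((S → U) ⊕ (S ↔ R)))) ↔ (R ↔ ¬(R → S)))) = ¬F = T
¬(R ∨ ((S → ¬(U → ((S → U) ⊕ (S ↔ R)))) ↔ (R ↔ ¬(R → S)))) ↔ S = T ↔ T = T
(¬(R ∨ ((S → ¬(U → ((S → U) ⊕ (S ↔ R)))) ↔ (R ↔ ¬(R → S)))) ↔ S) → U = T → F = F

F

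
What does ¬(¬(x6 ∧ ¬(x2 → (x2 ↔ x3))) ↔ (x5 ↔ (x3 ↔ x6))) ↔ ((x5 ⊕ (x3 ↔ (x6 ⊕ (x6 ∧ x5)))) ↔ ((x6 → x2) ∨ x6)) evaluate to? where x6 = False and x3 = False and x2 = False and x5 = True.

Substituting x6=False, x3=False, x2=False, x5=True:
x2 ↔ x3 = False ↔ False = True
x2 → (x2 ↔ x3) = False → True = True
¬(x2 → (x2 ↔ x3)) = ¬True = False
x6 ∧ ¬(x2 → (x2 ↔ x3)) = False ∧ False = False
¬(x6 ∧ ¬(x2 → (x2 ↔ x3))) = ¬False = True
x3 ↔ x6 = False ↔ False = True
x5 ↔ (x3 ↔ x6) = True ↔ True = True
¬(x6 ∧ ¬(x2 → (x2 ↔ x3))) ↔ (x5 ↔ (x3 ↔ x6)) = True ↔ True = True
¬(¬(x6 ∧ ¬(x2 → (x2 ↔ x3))) ↔ (x5 ↔ (x3 ↔ x6))) = ¬True = False
x6 ∧ x5 = False ∧ True = False
x6 ⊕ (x6 ∧ x5) = False ⊕ False = False
x3 ↔ (x6 ⊕ (x6 ∧ x5)) = False ↔ False = True
x5 ⊕ (x3 ↔ (x6 ⊕ (x6 ∧ x5))) = True ⊕ True = False
x6 → x2 = False → False = True
(x6 → x2) ∨ x6 = True ∨ False = True
(x5 ⊕ (x3 ↔ (x6 ⊕ (x6 ∧ x5)))) ↔ ((x6 → x2) ∨ x6) = False ↔ True = False
¬(¬(x6 ∧ ¬(x2 → (x2 ↔ x3))) ↔ (x5 ↔ (x3 ↔ x6))) ↔ ((x5 ⊕ (x3 ↔ (x6 ⊕ (x6 ∧ x5)))) ↔ ((x6 → x2) ∨ x6)) = False ↔ False = True

True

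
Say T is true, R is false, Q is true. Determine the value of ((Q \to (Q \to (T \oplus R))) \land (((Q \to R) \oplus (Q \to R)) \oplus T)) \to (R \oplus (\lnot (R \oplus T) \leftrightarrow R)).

T \oplus R = \text{True} \oplus \text{False} = \text{True}
Q \to (T \oplus R) = \text{True} \to \text{True} = \text{True}
Q \to (Q \to (T \oplus R)) = \text{True} \to \text{True} = \text{True}
Q \to R = \text{True} \to \text{False} = \text{False}
Q \to R = \text{True} \to \text{False} = \text{False}
(Q \to R) \oplus (Q \to R) = \text{False} \oplus \text{False} = \text{False}
((Q \to R) \oplus (Q \to R)) \oplus T = \text{False} \oplus \text{True} = \text{True}
(Q \to (Q \to (T \oplus R))) \land (((Q \to R) \oplus (Q \to R)) \oplus T) = \text{True} \land \text{True} = \text{True}
R \oplus T = \text{False} \oplus \text{True} = \text{True}
\lnot (R \oplus T) = \lnot \text{True} = \text{False}
\lnot (R \oplus T) \leftrightarrow R = \text{False} \leftrightarrow \text{False} = \text{True}
R \oplus (\lnot (R \oplus T) \leftrightarrow R) = \text{False} \oplus \text{True} = \text{True}
((Q \to (Q \to (T \oplus R))) \land (((Q \to R) \oplus (Q \to R)) \oplus T)) \to (R \oplus (\lnot (R \oplus T) \leftrightarrow R)) = \text{True} \to \text{True} = \text{True}

\text{True}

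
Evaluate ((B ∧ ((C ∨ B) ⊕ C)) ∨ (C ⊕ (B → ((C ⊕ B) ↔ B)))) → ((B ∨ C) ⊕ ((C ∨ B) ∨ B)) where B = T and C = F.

F

Substituting B=T, C=F:
C ∨ B = F ∨ T = T
(C ∨ B) ⊕ C = T ⊕ F = T
B ∧ ((C ∨ B) ⊕ C) = T ∧ T = T
C ⊕ B = F ⊕ T = T
(C ⊕ B) ↔ B = T ↔ T = T
B → ((C ⊕ B) ↔ B) = T → T = T
C ⊕ (B → ((C ⊕ B) ↔ B)) = F ⊕ T = T
(B ∧ ((C ∨ B) ⊕ C)) ∨ (C ⊕ (B → ((C ⊕ B) ↔ B))) = T ∨ T = T
B ∨ C = T ∨ F = T
C ∨ B = F ∨ T = T
(C ∨ B) ∨ B = T ∨ T = T
(B ∨ C) ⊕ ((C ∨ B) ∨ B) = T ⊕ T = F
((B ∧ ((C ∨ B) ⊕ C)) ∨ (C ⊕ (B → ((C ⊕ B) ↔ B)))) → ((B ∨ C) ⊕ ((C ∨ B) ∨ B)) = T → F = F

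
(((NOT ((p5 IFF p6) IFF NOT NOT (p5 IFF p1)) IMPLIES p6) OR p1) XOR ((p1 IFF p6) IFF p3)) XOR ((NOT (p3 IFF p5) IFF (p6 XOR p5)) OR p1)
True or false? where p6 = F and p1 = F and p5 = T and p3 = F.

p5 IFF p6 = T IFF F = F
p5 IFF p1 = T IFF F = F
NOT (p5 IFF p1) = NOT F = T
NOT NOT (p5 IFF p1) = NOT T = F
(p5 IFF p6) IFF NOT NOT (p5 IFF p1) = F IFF F = T
NOT ((p5 IFF p6) IFF NOT NOT (p5 IFF p1)) = NOT T = F
NOT ((p5 IFF p6) IFF NOT NOT (p5 IFF p1)) IMPLIES p6 = F IMPLIES F = T
(NOT ((p5 IFF p6) IFF NOT NOT (p5 IFF p1)) IMPLIES p6) OR p1 = T OR F = T
p1 IFF p6 = F IFF F = T
(p1 IFF p6) IFF p3 = T IFF F = F
((NOT ((p5 IFF p6) IFF NOT NOT (p5 IFF p1)) IMPLIES p6) OR p1) XOR ((p1 IFF p6) IFF p3) = T XOR F = T
p3 IFF p5 = F IFF T = F
NOT (p3 IFF p5) = NOT F = T
p6 XOR p5 = F XOR T = T
NOT (p3 IFF p5) IFF (p6 XOR p5) = T IFF T = T
(NOT (p3 IFF p5) IFF (p6 XOR p5)) OR p1 = T OR F = T
(((NOT ((p5 IFF p6) IFF NOT NOT (p5 IFF p1)) IMPLIES p6) OR p1) XOR ((p1 IFF p6) IFF p3)) XOR ((NOT (p3 IFF p5) IFF (p6 XOR p5)) OR p1) = T XOR T = F

F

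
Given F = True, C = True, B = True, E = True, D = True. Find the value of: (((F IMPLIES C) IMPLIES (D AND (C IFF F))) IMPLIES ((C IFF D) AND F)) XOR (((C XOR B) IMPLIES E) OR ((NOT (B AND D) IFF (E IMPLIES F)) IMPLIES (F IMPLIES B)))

F IMPLIES C = True IMPLIES True = True
C IFF F = True IFF True = True
D AND (C IFF F) = True AND True = True
(F IMPLIES C) IMPLIES (D AND (C IFF F)) = True IMPLIES True = True
C IFF D = True IFF True = True
(C IFF D) AND F = True AND True = True
((F IMPLIES C) IMPLIES (D AND (C IFF F))) IMPLIES ((C IFF D) AND F) = True IMPLIES True = True
C XOR B = True XOR True = False
(C XOR B) IMPLIES E = False IMPLIES True = True
B AND D = True AND True = True
NOT (B AND D) = NOT True = False
E IMPLIES F = True IMPLIES True = True
NOT (B AND D) IFF (E IMPLIES F) = False IFF True = False
F IMPLIES B = True IMPLIES True = True
(NOT (B AND D) IFF (E IMPLIES F)) IMPLIES (F IMPLIES B) = False IMPLIES True = True
((C XOR B) IMPLIES E) OR ((NOT (B AND D) IFF (E IMPLIES F)) IMPLIES (F IMPLIES B)) = True OR True = True
(((F IMPLIES C) IMPLIES (D AND (C IFF F))) IMPLIES ((C IFF D) AND F)) XOR (((C XOR B) IMPLIES E) OR ((NOT (B AND D) IFF (E IMPLIES F)) IMPLIES (F IMPLIES B))) = True XOR True = False

False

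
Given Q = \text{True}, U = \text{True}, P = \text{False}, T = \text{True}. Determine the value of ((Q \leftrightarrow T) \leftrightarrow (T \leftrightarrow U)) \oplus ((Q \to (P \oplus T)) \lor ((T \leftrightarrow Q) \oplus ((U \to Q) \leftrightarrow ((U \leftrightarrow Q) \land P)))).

\text{False}

Substituting Q=\text{True}, U=\text{True}, P=\text{False}, T=\text{True}:
Q \leftrightarrow T = \text{True} \leftrightarrow \text{True} = \text{True}
T \leftrightarrow U = \text{True} \leftrightarrow \text{True} = \text{True}
(Q \leftrightarrow T) \leftrightarrow (T \leftrightarrow U) = \text{True} \leftrightarrow \text{True} = \text{True}
P \oplus T = \text{False} \oplus \text{True} = \text{True}
Q \to (P \oplus T) = \text{True} \to \text{True} = \text{True}
T \leftrightarrow Q = \text{True} \leftrightarrow \text{True} = \text{True}
U \to Q = \text{True} \to \text{True} = \text{True}
U \leftrightarrow Q = \text{True} \leftrightarrow \text{True} = \text{True}
(U \leftrightarrow Q) \land P = \text{True} \land \text{False} = \text{False}
(U \to Q) \leftrightarrow ((U \leftrightarrow Q) \land P) = \text{True} \leftrightarrow \text{False} = \text{False}
(T \leftrightarrow Q) \oplus ((U \to Q) \leftrightarrow ((U \leftrightarrow Q) \land P)) = \text{True} \oplus \text{False} = \text{True}
(Q \to (P \oplus T)) \lor ((T \leftrightarrow Q) \oplus ((U \to Q) \leftrightarrow ((U \leftrightarrow Q) \land P))) = \text{True} \lor \text{True} = \text{True}
((Q \leftrightarrow T) \leftrightarrow (T \leftrightarrow U)) \oplus ((Q \to (P \oplus T)) \lor ((T \leftrightarrow Q) \oplus ((U \to Q) \leftrightarrow ((U \leftrightarrow Q) \land P)))) = \text{True} \oplus \text{True} = \text{False}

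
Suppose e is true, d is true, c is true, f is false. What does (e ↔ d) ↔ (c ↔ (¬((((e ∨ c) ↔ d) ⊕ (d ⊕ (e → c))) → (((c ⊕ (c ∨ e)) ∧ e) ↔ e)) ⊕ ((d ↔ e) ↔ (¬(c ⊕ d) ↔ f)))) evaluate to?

e ↔ d = True ↔ True = True
e ∨ c = True ∨ True = True
(e ∨ c) ↔ d = True ↔ True = True
e → c = True → True = True
d ⊕ (e → c) = True ⊕ True = False
((e ∨ c) ↔ d) ⊕ (d ⊕ (e → c)) = True ⊕ False = True
c ∨ e = True ∨ True = True
c ⊕ (c ∨ e) = True ⊕ True = False
(c ⊕ (c ∨ e)) ∧ e = False ∧ True = False
((c ⊕ (c ∨ e)) ∧ e) ↔ e = False ↔ True = False
(((e ∨ c) ↔ d) ⊕ (d ⊕ (e → c))) → (((c ⊕ (c ∨ e)) ∧ e) ↔ e) = True → False = False
¬((((e ∨ c) ↔ d) ⊕ (d ⊕ (e → c))) → (((c ⊕ (c ∨ e)) ∧ e) ↔ e)) = ¬False = True
d ↔ e = True ↔ True = True
c ⊕ d = True ⊕ True = False
¬(c ⊕ d) = ¬False = True
¬(c ⊕ d) ↔ f = True ↔ False = False
(d ↔ e) ↔ (¬(c ⊕ d) ↔ f) = True ↔ False = False
¬((((e ∨ c) ↔ d) ⊕ (d ⊕ (e → c))) → (((c ⊕ (c ∨ e)) ∧ e) ↔ e)) ⊕ ((d ↔ e) ↔ (¬(c ⊕ d) ↔ f)) = True ⊕ False = True
c ↔ (¬((((e ∨ c) ↔ d) ⊕ (d ⊕ (e → c))) → (((c ⊕ (c ∨ e)) ∧ e) ↔ e)) ⊕ ((d ↔ e) ↔ (¬(c ⊕ d) ↔ f))) = True ↔ True = True
(e ↔ d) ↔ (c ↔ (¬((((e ∨ c) ↔ d) ⊕ (d ⊕ (e → c))) → (((c ⊕ (c ∨ e)) ∧ e) ↔ e)) ⊕ ((d ↔ e) ↔ (¬(c ⊕ d) ↔ f)))) = True ↔ True = True

True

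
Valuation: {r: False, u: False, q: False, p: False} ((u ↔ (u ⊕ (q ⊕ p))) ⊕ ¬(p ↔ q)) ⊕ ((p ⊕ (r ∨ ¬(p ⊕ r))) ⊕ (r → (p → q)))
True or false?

True

q ⊕ p = False ⊕ False = False
u ⊕ (q ⊕ p) = False ⊕ False = False
u ↔ (u ⊕ (q ⊕ p)) = False ↔ False = True
p ↔ q = False ↔ False = True
¬(p ↔ q) = ¬True = False
(u ↔ (u ⊕ (q ⊕ p))) ⊕ ¬(p ↔ q) = True ⊕ False = True
p ⊕ r = False ⊕ False = False
¬(p ⊕ r) = ¬False = True
r ∨ ¬(p ⊕ r) = False ∨ True = True
p ⊕ (r ∨ ¬(p ⊕ r)) = False ⊕ True = True
p → q = False → False = True
r → (p → q) = False → True = True
(p ⊕ (r ∨ ¬(p ⊕ r))) ⊕ (r → (p → q)) = True ⊕ True = False
((u ↔ (u ⊕ (q ⊕ p))) ⊕ ¬(p ↔ q)) ⊕ ((p ⊕ (r ∨ ¬(p ⊕ r))) ⊕ (r → (p → q))) = True ⊕ False = True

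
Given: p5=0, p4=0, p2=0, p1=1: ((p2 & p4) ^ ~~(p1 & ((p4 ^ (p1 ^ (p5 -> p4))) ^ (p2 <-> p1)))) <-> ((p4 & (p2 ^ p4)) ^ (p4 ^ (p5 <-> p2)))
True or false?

p2 & p4 = 0 & 0 = 0
p5 -> p4 = 0 -> 0 = 1
p1 ^ (p5 -> p4) = 1 ^ 1 = 0
p4 ^ (p1 ^ (p5 -> p4)) = 0 ^ 0 = 0
p2 <-> p1 = 0 <-> 1 = 0
(p4 ^ (p1 ^ (p5 -> p4))) ^ (p2 <-> p1) = 0 ^ 0 = 0
p1 & ((p4 ^ (p1 ^ (p5 -> p4))) ^ (p2 <-> p1)) = 1 & 0 = 0
~(p1 & ((p4 ^ (p1 ^ (p5 -> p4))) ^ (p2 <-> p1))) = ~0 = 1
~~(p1 & ((p4 ^ (p1 ^ (p5 -> p4))) ^ (p2 <-> p1))) = ~1 = 0
(p2 & p4) ^ ~~(p1 & ((p4 ^ (p1 ^ (p5 -> p4))) ^ (p2 <-> p1))) = 0 ^ 0 = 0
p2 ^ p4 = 0 ^ 0 = 0
p4 & (p2 ^ p4) = 0 & 0 = 0
p5 <-> p2 = 0 <-> 0 = 1
p4 ^ (p5 <-> p2) = 0 ^ 1 = 1
(p4 & (p2 ^ p4)) ^ (p4 ^ (p5 <-> p2)) = 0 ^ 1 = 1
((p2 & p4) ^ ~~(p1 & ((p4 ^ (p1 ^ (p5 -> p4))) ^ (p2 <-> p1)))) <-> ((p4 & (p2 ^ p4)) ^ (p4 ^ (p5 <-> p2))) = 0 <-> 1 = 0

0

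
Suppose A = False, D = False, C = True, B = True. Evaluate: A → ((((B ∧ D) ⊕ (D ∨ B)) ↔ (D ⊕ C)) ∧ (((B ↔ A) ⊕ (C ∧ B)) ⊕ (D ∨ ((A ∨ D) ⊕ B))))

True

Substituting A=False, D=False, C=True, B=True:
B ∧ D = True ∧ False = False
D ∨ B = False ∨ True = True
(B ∧ D) ⊕ (D ∨ B) = False ⊕ True = True
D ⊕ C = False ⊕ True = True
((B ∧ D) ⊕ (D ∨ B)) ↔ (D ⊕ C) = True ↔ True = True
B ↔ A = True ↔ False = False
C ∧ B = True ∧ True = True
(B ↔ A) ⊕ (C ∧ B) = False ⊕ True = True
A ∨ D = False ∨ False = False
(A ∨ D) ⊕ B = False ⊕ True = True
D ∨ ((A ∨ D) ⊕ B) = False ∨ True = True
((B ↔ A) ⊕ (C ∧ B)) ⊕ (D ∨ ((A ∨ D) ⊕ B)) = True ⊕ True = False
(((B ∧ D) ⊕ (D ∨ B)) ↔ (D ⊕ C)) ∧ (((B ↔ A) ⊕ (C ∧ B)) ⊕ (D ∨ ((A ∨ D) ⊕ B))) = True ∧ False = False
A → ((((B ∧ D) ⊕ (D ∨ B)) ↔ (D ⊕ C)) ∧ (((B ↔ A) ⊕ (C ∧ B)) ⊕ (D ∨ ((A ∨ D) ⊕ B)))) = False → False = True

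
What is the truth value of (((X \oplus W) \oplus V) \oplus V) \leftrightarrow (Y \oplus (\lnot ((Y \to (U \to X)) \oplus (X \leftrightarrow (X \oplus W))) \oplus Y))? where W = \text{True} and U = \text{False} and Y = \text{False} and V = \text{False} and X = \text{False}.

\text{False}

X \oplus W = \text{False} \oplus \text{True} = \text{True}
(X \oplus W) \oplus V = \text{True} \oplus \text{False} = \text{True}
((X \oplus W) \oplus V) \oplus V = \text{True} \oplus \text{False} = \text{True}
U \to X = \text{False} \to \text{False} = \text{True}
Y \to (U \to X) = \text{False} \to \text{True} = \text{True}
X \oplus W = \text{False} \oplus \text{True} = \text{True}
X \leftrightarrow (X \oplus W) = \text{False} \leftrightarrow \text{True} = \text{False}
(Y \to (U \to X)) \oplus (X \leftrightarrow (X \oplus W)) = \text{True} \oplus \text{False} = \text{True}
\lnot ((Y \to (U \to X)) \oplus (X \leftrightarrow (X \oplus W))) = \lnot \text{True} = \text{False}
\lnot ((Y \to (U \to X)) \oplus (X \leftrightarrow (X \oplus W))) \oplus Y = \text{False} \oplus \text{False} = \text{False}
Y \oplus (\lnot ((Y \to (U \to X)) \oplus (X \leftrightarrow (X \oplus W))) \oplus Y) = \text{False} \oplus \text{False} = \text{False}
(((X \oplus W) \oplus V) \oplus V) \leftrightarrow (Y \oplus (\lnot ((Y \to (U \to X)) \oplus (X \leftrightarrow (X \oplus W))) \oplus Y)) = \text{True} \leftrightarrow \text{False} = \text{False}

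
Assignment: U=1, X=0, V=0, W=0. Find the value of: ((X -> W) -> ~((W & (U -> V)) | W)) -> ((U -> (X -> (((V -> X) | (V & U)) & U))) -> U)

1

X -> W = 0 -> 0 = 1
U -> V = 1 -> 0 = 0
W & (U -> V) = 0 & 0 = 0
(W & (U -> V)) | W = 0 | 0 = 0
~((W & (U -> V)) | W) = ~0 = 1
(X -> W) -> ~((W & (U -> V)) | W) = 1 -> 1 = 1
V -> X = 0 -> 0 = 1
V & U = 0 & 1 = 0
(V -> X) | (V & U) = 1 | 0 = 1
((V -> X) | (V & U)) & U = 1 & 1 = 1
X -> (((V -> X) | (V & U)) & U) = 0 -> 1 = 1
U -> (X -> (((V -> X) | (V & U)) & U)) = 1 -> 1 = 1
(U -> (X -> (((V -> X) | (V & U)) & U))) -> U = 1 -> 1 = 1
((X -> W) -> ~((W & (U -> V)) | W)) -> ((U -> (X -> (((V -> X) | (V & U)) & U))) -> U) = 1 -> 1 = 1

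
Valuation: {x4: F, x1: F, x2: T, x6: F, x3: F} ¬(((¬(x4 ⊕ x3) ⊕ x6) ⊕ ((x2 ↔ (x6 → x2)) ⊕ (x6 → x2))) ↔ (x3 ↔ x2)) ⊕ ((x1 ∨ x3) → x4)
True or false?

F

x4 ⊕ x3 = F ⊕ F = F
¬(x4 ⊕ x3) = ¬F = T
¬(x4 ⊕ x3) ⊕ x6 = T ⊕ F = T
x6 → x2 = F → T = T
x2 ↔ (x6 → x2) = T ↔ T = T
x6 → x2 = F → T = T
(x2 ↔ (x6 → x2)) ⊕ (x6 → x2) = T ⊕ T = F
(¬(x4 ⊕ x3) ⊕ x6) ⊕ ((x2 ↔ (x6 → x2)) ⊕ (x6 → x2)) = T ⊕ F = T
x3 ↔ x2 = F ↔ T = F
((¬(x4 ⊕ x3) ⊕ x6) ⊕ ((x2 ↔ (x6 → x2)) ⊕ (x6 → x2))) ↔ (x3 ↔ x2) = T ↔ F = F
¬(((¬(x4 ⊕ x3) ⊕ x6) ⊕ ((x2 ↔ (x6 → x2)) ⊕ (x6 → x2))) ↔ (x3 ↔ x2)) = ¬F = T
x1 ∨ x3 = F ∨ F = F
(x1 ∨ x3) → x4 = F → F = T
¬(((¬(x4 ⊕ x3) ⊕ x6) ⊕ ((x2 ↔ (x6 → x2)) ⊕ (x6 → x2))) ↔ (x3 ↔ x2)) ⊕ ((x1 ∨ x3) → x4) = T ⊕ T = F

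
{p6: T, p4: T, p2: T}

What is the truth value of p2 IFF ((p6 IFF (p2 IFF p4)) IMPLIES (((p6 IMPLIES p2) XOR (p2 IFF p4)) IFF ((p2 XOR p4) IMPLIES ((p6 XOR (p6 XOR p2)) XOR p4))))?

p2 IFF p4 = T IFF T = T
p6 IFF (p2 IFF p4) = T IFF T = T
p6 IMPLIES p2 = T IMPLIES T = T
p2 IFF p4 = T IFF T = T
(p6 IMPLIES p2) XOR (p2 IFF p4) = T XOR T = F
p2 XOR p4 = T XOR T = F
p6 XOR p2 = T XOR T = F
p6 XOR (p6 XOR p2) = T XOR F = T
(p6 XOR (p6 XOR p2)) XOR p4 = T XOR T = F
(p2 XOR p4) IMPLIES ((p6 XOR (p6 XOR p2)) XOR p4) = F IMPLIES F = T
((p6 IMPLIES p2) XOR (p2 IFF p4)) IFF ((p2 XOR p4) IMPLIES ((p6 XOR (p6 XOR p2)) XOR p4)) = F IFF T = F
(p6 IFF (p2 IFF p4)) IMPLIES (((p6 IMPLIES p2) XOR (p2 IFF p4)) IFF ((p2 XOR p4) IMPLIES ((p6 XOR (p6 XOR p2)) XOR p4))) = T IMPLIES F = F
p2 IFF ((p6 IFF (p2 IFF p4)) IMPLIES (((p6 IMPLIES p2) XOR (p2 IFF p4)) IFF ((p2 XOR p4) IMPLIES ((p6 XOR (p6 XOR p2)) XOR p4)))) = T IFF F = F

F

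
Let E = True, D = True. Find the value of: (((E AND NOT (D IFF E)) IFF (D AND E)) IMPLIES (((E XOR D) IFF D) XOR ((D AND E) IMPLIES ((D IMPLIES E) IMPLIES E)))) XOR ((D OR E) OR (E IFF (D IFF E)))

False

D IFF E = True IFF True = True
NOT (D IFF E) = NOT True = False
E AND NOT (D IFF E) = True AND False = False
D AND E = True AND True = True
(E AND NOT (D IFF E)) IFF (D AND E) = False IFF True = False
E XOR D = True XOR True = False
(E XOR D) IFF D = False IFF True = False
D AND E = True AND True = True
D IMPLIES E = True IMPLIES True = True
(D IMPLIES E) IMPLIES E = True IMPLIES True = True
(D AND E) IMPLIES ((D IMPLIES E) IMPLIES E) = True IMPLIES True = True
((E XOR D) IFF D) XOR ((D AND E) IMPLIES ((D IMPLIES E) IMPLIES E)) = False XOR True = True
((E AND NOT (D IFF E)) IFF (D AND E)) IMPLIES (((E XOR D) IFF D) XOR ((D AND E) IMPLIES ((D IMPLIES E) IMPLIES E))) = False IMPLIES True = True
D OR E = True OR True = True
D IFF E = True IFF True = True
E IFF (D IFF E) = True IFF True = True
(D OR E) OR (E IFF (D IFF E)) = True OR True = True
(((E AND NOT (D IFF E)) IFF (D AND E)) IMPLIES (((E XOR D) IFF D) XOR ((D AND E) IMPLIES ((D IMPLIES E) IMPLIES E)))) XOR ((D OR E) OR (E IFF (D IFF E))) = True XOR True = False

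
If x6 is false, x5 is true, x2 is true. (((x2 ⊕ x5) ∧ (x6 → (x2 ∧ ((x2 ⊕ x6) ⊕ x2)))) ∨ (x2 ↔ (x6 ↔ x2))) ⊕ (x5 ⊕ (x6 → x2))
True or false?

x2 ⊕ x5 = T ⊕ T = F
x2 ⊕ x6 = T ⊕ F = T
(x2 ⊕ x6) ⊕ x2 = T ⊕ T = F
x2 ∧ ((x2 ⊕ x6) ⊕ x2) = T ∧ F = F
x6 → (x2 ∧ ((x2 ⊕ x6) ⊕ x2)) = F → F = T
(x2 ⊕ x5) ∧ (x6 → (x2 ∧ ((x2 ⊕ x6) ⊕ x2))) = F ∧ T = F
x6 ↔ x2 = F ↔ T = F
x2 ↔ (x6 ↔ x2) = T ↔ F = F
((x2 ⊕ x5) ∧ (x6 → (x2 ∧ ((x2 ⊕ x6) ⊕ x2)))) ∨ (x2 ↔ (x6 ↔ x2)) = F ∨ F = F
x6 → x2 = F → T = T
x5 ⊕ (x6 → x2) = T ⊕ T = F
(((x2 ⊕ x5) ∧ (x6 → (x2 ∧ ((x2 ⊕ x6) ⊕ x2)))) ∨ (x2 ↔ (x6 ↔ x2))) ⊕ (x5 ⊕ (x6 → x2)) = F ⊕ F = F

F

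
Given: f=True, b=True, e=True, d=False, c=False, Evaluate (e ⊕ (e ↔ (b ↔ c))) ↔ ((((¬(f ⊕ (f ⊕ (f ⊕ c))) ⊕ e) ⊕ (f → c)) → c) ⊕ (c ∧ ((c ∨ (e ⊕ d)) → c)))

False

b ↔ c = True ↔ False = False
e ↔ (b ↔ c) = True ↔ False = False
e ⊕ (e ↔ (b ↔ c)) = True ⊕ False = True
f ⊕ c = True ⊕ False = True
f ⊕ (f ⊕ c) = True ⊕ True = False
f ⊕ (f ⊕ (f ⊕ c)) = True ⊕ False = True
¬(f ⊕ (f ⊕ (f ⊕ c))) = ¬True = False
¬(f ⊕ (f ⊕ (f ⊕ c))) ⊕ e = False ⊕ True = True
f → c = True → False = False
(¬(f ⊕ (f ⊕ (f ⊕ c))) ⊕ e) ⊕ (f → c) = True ⊕ False = True
((¬(f ⊕ (f ⊕ (f ⊕ c))) ⊕ e) ⊕ (f → c)) → c = True → False = False
e ⊕ d = True ⊕ False = True
c ∨ (e ⊕ d) = False ∨ True = True
(c ∨ (e ⊕ d)) → c = True → False = False
c ∧ ((c ∨ (e ⊕ d)) → c) = False ∧ False = False
(((¬(f ⊕ (f ⊕ (f ⊕ c))) ⊕ e) ⊕ (f → c)) → c) ⊕ (c ∧ ((c ∨ (e ⊕ d)) → c)) = False ⊕ False = False
(e ⊕ (e ↔ (b ↔ c))) ↔ ((((¬(f ⊕ (f ⊕ (f ⊕ c))) ⊕ e) ⊕ (f → c)) → c) ⊕ (c ∧ ((c ∨ (e ⊕ d)) → c))) = True ↔ False = False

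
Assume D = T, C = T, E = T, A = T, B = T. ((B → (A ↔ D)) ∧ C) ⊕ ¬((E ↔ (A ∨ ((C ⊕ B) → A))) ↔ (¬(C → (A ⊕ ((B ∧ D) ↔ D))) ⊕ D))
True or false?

A ↔ D = T ↔ T = T
B → (A ↔ D) = T → T = T
(B → (A ↔ D)) ∧ C = T ∧ T = T
C ⊕ B = T ⊕ T = F
(C ⊕ B) → A = F → T = T
A ∨ ((C ⊕ B) → A) = T ∨ T = T
E ↔ (A ∨ ((C ⊕ B) → A)) = T ↔ T = T
B ∧ D = T ∧ T = T
(B ∧ D) ↔ D = T ↔ T = T
A ⊕ ((B ∧ D) ↔ D) = T ⊕ T = F
C → (A ⊕ ((B ∧ D) ↔ D)) = T → F = F
¬(C → (A ⊕ ((B ∧ D) ↔ D))) = ¬F = T
¬(C → (A ⊕ ((B ∧ D) ↔ D))) ⊕ D = T ⊕ T = F
(E ↔ (A ∨ ((C ⊕ B) → A))) ↔ (¬(C → (A ⊕ ((B ∧ D) ↔ D))) ⊕ D) = T ↔ F = F
¬((E ↔ (A ∨ ((C ⊕ B) → A))) ↔ (¬(C → (A ⊕ ((B ∧ D) ↔ D))) ⊕ D)) = ¬F = T
((B → (A ↔ D)) ∧ C) ⊕ ¬((E ↔ (A ∨ ((C ⊕ B) → A))) ↔ (¬(C → (A ⊕ ((B ∧ D) ↔ D))) ⊕ D)) = T ⊕ T = F

F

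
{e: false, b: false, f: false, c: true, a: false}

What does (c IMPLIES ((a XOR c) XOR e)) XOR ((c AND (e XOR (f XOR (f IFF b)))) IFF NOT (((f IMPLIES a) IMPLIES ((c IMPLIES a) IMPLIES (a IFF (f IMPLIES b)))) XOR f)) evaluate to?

true

a XOR c = false XOR true = true
(a XOR c) XOR e = true XOR false = true
c IMPLIES ((a XOR c) XOR e) = true IMPLIES true = true
f IFF b = false IFF false = true
f XOR (f IFF b) = false XOR true = true
e XOR (f XOR (f IFF b)) = false XOR true = true
c AND (e XOR (f XOR (f IFF b))) = true AND true = true
f IMPLIES a = false IMPLIES false = true
c IMPLIES a = true IMPLIES false = false
f IMPLIES b = false IMPLIES false = true
a IFF (f IMPLIES b) = false IFF true = false
(c IMPLIES a) IMPLIES (a IFF (f IMPLIES b)) = false IMPLIES false = true
(f IMPLIES a) IMPLIES ((c IMPLIES a) IMPLIES (a IFF (f IMPLIES b))) = true IMPLIES true = true
((f IMPLIES a) IMPLIES ((c IMPLIES a) IMPLIES (a IFF (f IMPLIES b)))) XOR f = true XOR false = true
NOT (((f IMPLIES a) IMPLIES ((c IMPLIES a) IMPLIES (a IFF (f IMPLIES b)))) XOR f) = NOT true = false
(c AND (e XOR (f XOR (f IFF b)))) IFF NOT (((f IMPLIES a) IMPLIES ((c IMPLIES a) IMPLIES (a IFF (f IMPLIES b)))) XOR f) = true IFF false = false
(c IMPLIES ((a XOR c) XOR e)) XOR ((c AND (e XOR (f XOR (f IFF b)))) IFF NOT (((f IMPLIES a) IMPLIES ((c IMPLIES a) IMPLIES (a IFF (f IMPLIES b)))) XOR f)) = true XOR false = true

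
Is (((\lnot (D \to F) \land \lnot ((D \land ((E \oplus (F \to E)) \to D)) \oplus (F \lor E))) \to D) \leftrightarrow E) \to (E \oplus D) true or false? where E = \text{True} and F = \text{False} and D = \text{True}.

Substituting E=\text{True}, F=\text{False}, D=\text{True}:
D \to F = \text{True} \to \text{False} = \text{False}
\lnot (D \to F) = \lnot \text{False} = \text{True}
F \to E = \text{False} \to \text{True} = \text{True}
E \oplus (F \to E) = \text{True} \oplus \text{True} = \text{False}
(E \oplus (F \to E)) \to D = \text{False} \to \text{True} = \text{True}
D \land ((E \oplus (F \to E)) \to D) = \text{True} \land \text{True} = \text{True}
F \lor E = \text{False} \lor \text{True} = \text{True}
(D \land ((E \oplus (F \to E)) \to D)) \oplus (F \lor E) = \text{True} \oplus \text{True} = \text{False}
\lnot ((D \land ((E \oplus (F \to E)) \to D)) \oplus (F \lor E)) = \lnot \text{False} = \text{True}
\lnot (D \to F) \land \lnot ((D \land ((E \oplus (F \to E)) \to D)) \oplus (F \lor E)) = \text{True} \land \text{True} = \text{True}
(\lnot (D \to F) \land \lnot ((D \land ((E \oplus (F \to E)) \to D)) \oplus (F \lor E))) \to D = \text{True} \to \text{True} = \text{True}
((\lnot (D \to F) \land \lnot ((D \land ((E \oplus (F \to E)) \to D)) \oplus (F \lor E))) \to D) \leftrightarrow E = \text{True} \leftrightarrow \text{True} = \text{True}
E \oplus D = \text{True} \oplus \text{True} = \text{False}
(((\lnot (D \to F) \land \lnot ((D \land ((E \oplus (F \to E)) \to D)) \oplus (F \lor E))) \to D) \leftrightarrow E) \to (E \oplus D) = \text{True} \to \text{False} = \text{False}

\text{False}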